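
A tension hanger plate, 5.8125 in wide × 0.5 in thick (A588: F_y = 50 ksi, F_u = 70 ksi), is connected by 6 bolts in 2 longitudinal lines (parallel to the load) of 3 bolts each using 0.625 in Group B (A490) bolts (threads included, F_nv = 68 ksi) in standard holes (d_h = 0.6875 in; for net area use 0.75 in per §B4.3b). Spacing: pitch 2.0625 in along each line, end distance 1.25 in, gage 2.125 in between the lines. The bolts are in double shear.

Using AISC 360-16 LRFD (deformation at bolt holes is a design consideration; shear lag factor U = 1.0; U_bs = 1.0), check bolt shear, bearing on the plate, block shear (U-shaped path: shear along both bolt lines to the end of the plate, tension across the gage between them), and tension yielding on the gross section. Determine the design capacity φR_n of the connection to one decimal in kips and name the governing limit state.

130.8 kips (gross-section yield governs)

Bolt shear: A_b = π(0.625)²/4 = 0.3068 in². φR_n = 0.75 × 68 × 0.3068 × 6 × 2 = 187.8 kips.
Bearing (0.5 in plate, F_u = 70 ksi): end bolts L_c = 1.25 − 0.6875/2 = 0.90625, R_n = min(1.2×0.90625×0.5×70, 2.4×0.625×0.5×70) = 38.063 kips/bolt; interior L_c = 2.0625 − 0.6875 = 1.375, R_n = 52.5 kips/bolt. φR_n = 0.75 × (2×38.063 + 4×52.5) = 214.6 kips.
Block shear: shear path 2×[1.25+2×2.0625] = 2×5.375 in, A_gv = 5.375, A_nv = 2×(5.375 − 2.5×0.75)×0.5 = 3.5 in²; tension across gage: (2.125 − 1×0.75)×0.5 = 0.6875 in². R_n = min(0.6×70×3.5, 0.6×50×5.375) + 1.0×70×0.6875 = min(147, 161.25) + 48.125 = 195.13 kips. φR_n = 0.75 × 195.13 = 146.3 kips.
Tension yield (gross): A_g = 5.8125×0.5 = 2.9063 in². φR_n = 0.90 × 50 × 2.9063 = 130.8 kips.
Governing: min(187.8, 214.6, 146.3, 130.8) = 130.8 kips → gross-section yield.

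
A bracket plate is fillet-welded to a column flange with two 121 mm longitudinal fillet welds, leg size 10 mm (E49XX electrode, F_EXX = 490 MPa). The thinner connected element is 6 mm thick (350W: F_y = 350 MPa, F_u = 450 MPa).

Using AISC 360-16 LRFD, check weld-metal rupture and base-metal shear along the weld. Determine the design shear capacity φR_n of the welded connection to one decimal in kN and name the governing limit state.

Weld metal: throat = 0.707×10 = 7.07 mm, L = 2×121 = 242 mm. φR_n = 0.75 × 0.6 × 490 × 7.07 × 242 = 377.3 kN.
Base metal shear (6 mm plate): yield φR_n = 1.0×0.6×350×6×242 = 304.9 kN; rupture φR_n = 0.75×0.6×450×6×242 = 294.0 kN; take 294.0 kN (rupture).
Governing: min(377.3, 294.0) = 294.0 kN → base-metal shear.

294.0 kN (base-metal shear governs)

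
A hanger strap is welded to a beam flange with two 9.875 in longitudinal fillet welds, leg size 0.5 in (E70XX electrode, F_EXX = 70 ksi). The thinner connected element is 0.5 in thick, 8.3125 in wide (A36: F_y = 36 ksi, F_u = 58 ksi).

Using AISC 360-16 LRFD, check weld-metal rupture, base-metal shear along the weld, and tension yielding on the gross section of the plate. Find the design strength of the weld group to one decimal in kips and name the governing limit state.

Weld metal: throat = 0.707×0.5 = 0.3535 in, L = 2×9.875 = 19.75 in. φR_n = 0.75 × 0.6 × 70 × 0.3535 × 19.75 = 219.9 kips.
Base metal shear (0.5 in plate): yield φR_n = 1.0×0.6×36×0.5×19.75 = 213.3 kips; rupture φR_n = 0.75×0.6×58×0.5×19.75 = 257.7 kips; take 213.3 kips (yield).
Tension yield (gross): A_g = 8.3125×0.5 = 4.1563 in². φR_n = 0.90 × 36 × 4.1563 = 134.7 kips.
Governing: min(219.9, 213.3, 134.7) = 134.7 kips → gross-section yield.

134.7 kips (gross-section yield governs)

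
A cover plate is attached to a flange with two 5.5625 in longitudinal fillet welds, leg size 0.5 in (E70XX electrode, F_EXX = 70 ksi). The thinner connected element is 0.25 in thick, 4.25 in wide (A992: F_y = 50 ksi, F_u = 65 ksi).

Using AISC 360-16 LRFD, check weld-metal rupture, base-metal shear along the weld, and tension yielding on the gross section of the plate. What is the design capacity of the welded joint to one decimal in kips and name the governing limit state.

47.8 kips (gross-section yield governs)

Weld metal: throat = 0.707×0.5 = 0.3535 in, L = 2×5.5625 = 11.125 in. φR_n = 0.75 × 0.6 × 70 × 0.3535 × 11.125 = 123.9 kips.
Base metal shear (0.25 in plate): yield φR_n = 1.0×0.6×50×0.25×11.125 = 83.4 kips; rupture φR_n = 0.75×0.6×65×0.25×11.125 = 81.4 kips; take 81.4 kips (rupture).
Tension yield (gross): A_g = 4.25×0.25 = 1.0625 in². φR_n = 0.90 × 50 × 1.0625 = 47.8 kips.
Governing: min(123.9, 81.4, 47.8) = 47.8 kips → gross-section yield.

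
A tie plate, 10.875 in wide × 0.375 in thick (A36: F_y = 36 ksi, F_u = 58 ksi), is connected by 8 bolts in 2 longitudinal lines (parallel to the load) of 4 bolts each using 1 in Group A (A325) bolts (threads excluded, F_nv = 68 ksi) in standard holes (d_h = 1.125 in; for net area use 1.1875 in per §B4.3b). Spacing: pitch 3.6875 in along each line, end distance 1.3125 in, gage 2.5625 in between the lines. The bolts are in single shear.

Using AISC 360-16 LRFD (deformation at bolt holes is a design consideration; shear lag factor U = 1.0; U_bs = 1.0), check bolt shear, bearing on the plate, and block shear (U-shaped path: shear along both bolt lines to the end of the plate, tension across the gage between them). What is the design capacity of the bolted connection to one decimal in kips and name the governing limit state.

172.8 kips (block shear governs)

Bolt shear: A_b = π(1)²/4 = 0.7854 in². φR_n = 0.75 × 68 × 0.7854 × 8 × 1 = 320.4 kips.
Bearing (0.375 in plate, F_u = 58 ksi): end bolts L_c = 1.3125 − 1.125/2 = 0.75, R_n = min(1.2×0.75×0.375×58, 2.4×1×0.375×58) = 19.575 kips/bolt; interior L_c = 3.6875 − 1.125 = 2.5625, R_n = 52.2 kips/bolt. φR_n = 0.75 × (2×19.575 + 6×52.2) = 264.3 kips.
Block shear: shear path 2×[1.3125+3×3.6875] = 2×12.375 in, A_gv = 9.2813, A_nv = 2×(12.375 − 3.5×1.1875)×0.375 = 6.1641 in²; tension across gage: (2.5625 − 1×1.1875)×0.375 = 0.51563 in². R_n = min(0.6×58×6.1641, 0.6×36×9.2813) + 1.0×58×0.51563 = min(214.51, 200.48) + 29.907 = 230.39 kips. φR_n = 0.75 × 230.39 = 172.8 kips.
Governing: min(320.4, 264.3, 172.8) = 172.8 kips → block shear.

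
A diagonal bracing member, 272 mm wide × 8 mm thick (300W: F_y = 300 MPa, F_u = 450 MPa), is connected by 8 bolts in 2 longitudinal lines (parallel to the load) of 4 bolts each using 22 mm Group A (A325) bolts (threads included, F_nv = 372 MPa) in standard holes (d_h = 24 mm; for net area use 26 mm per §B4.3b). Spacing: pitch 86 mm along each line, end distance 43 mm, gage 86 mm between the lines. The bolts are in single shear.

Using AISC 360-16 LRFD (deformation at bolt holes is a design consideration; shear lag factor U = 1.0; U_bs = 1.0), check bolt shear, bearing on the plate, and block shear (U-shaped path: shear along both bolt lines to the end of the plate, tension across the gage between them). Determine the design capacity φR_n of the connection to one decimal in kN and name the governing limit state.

Bolt shear: A_b = π(22)²/4 = 380.13 mm². φR_n = 0.75 × 372 × 380.13 × 8 × 1 = 848.5 kN.
Bearing (8 mm plate, F_u = 450 MPa): end bolts L_c = 43 − 24/2 = 31, R_n = min(1.2×31×8×450, 2.4×22×8×450) = 133.92 kN/bolt; interior L_c = 86 − 24 = 62, R_n = 190.08 kN/bolt. φR_n = 0.75 × (2×133.92 + 6×190.08) = 1056.2 kN.
Block shear: shear path 2×[43+3×86] = 2×301 mm, A_gv = 4816, A_nv = 2×(301 − 3.5×26)×8 = 3360 mm²; tension across gage: (86 − 1×26)×8 = 480 mm². R_n = min(0.6×450×3360, 0.6×300×4816) + 1.0×450×480 = min(907.2, 866.88) + 216 = 1082.9 kN. φR_n = 0.75 × 1082.9 = 812.2 kN.
Governing: min(848.5, 1056.2, 812.2) = 812.2 kN → block shear.

812.2 kN (block shear governs)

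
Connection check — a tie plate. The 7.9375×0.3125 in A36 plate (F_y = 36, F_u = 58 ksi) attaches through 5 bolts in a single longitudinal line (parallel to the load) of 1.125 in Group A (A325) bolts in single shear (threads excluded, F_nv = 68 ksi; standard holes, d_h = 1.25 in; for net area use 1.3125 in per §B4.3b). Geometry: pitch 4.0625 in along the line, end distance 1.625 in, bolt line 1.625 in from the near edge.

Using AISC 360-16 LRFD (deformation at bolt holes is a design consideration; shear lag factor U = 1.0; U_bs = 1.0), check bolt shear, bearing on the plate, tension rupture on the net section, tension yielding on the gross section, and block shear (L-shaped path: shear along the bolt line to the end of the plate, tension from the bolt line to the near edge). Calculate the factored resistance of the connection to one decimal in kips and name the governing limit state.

Bolt shear: A_b = π(1.125)²/4 = 0.99402 in². φR_n = 0.75 × 68 × 0.99402 × 5 × 1 = 253.5 kips.
Bearing (0.3125 in plate, F_u = 58 ksi): end bolts L_c = 1.625 − 1.25/2 = 1, R_n = min(1.2×1×0.3125×58, 2.4×1.125×0.3125×58) = 21.75 kips/bolt; interior L_c = 4.0625 − 1.25 = 2.8125, R_n = 48.938 kips/bolt. φR_n = 0.75 × (1×21.75 + 4×48.938) = 163.1 kips.
Tension rupture (net): A_n = (7.9375 − 1×1.3125)×0.3125 = 2.0703 in² (U = 1.0, A_e = A_n). φR_n = 0.75 × 58 × 2.0703 = 90.1 kips.
Tension yield (gross): A_g = 7.9375×0.3125 = 2.4805 in². φR_n = 0.90 × 36 × 2.4805 = 80.4 kips.
Block shear: shear path 1×[1.625+4×4.0625] = 1×17.875 in, A_gv = 5.5859, A_nv = 1×(17.875 − 4.5×1.3125)×0.3125 = 3.7402 in²; tension to near edge: (1.625 − 0.5×1.3125)×0.3125 = 0.30273 in². R_n = min(0.6×58×3.7402, 0.6×36×5.5859) + 1.0×58×0.30273 = min(130.16, 120.66) + 17.558 = 138.22 kips. φR_n = 0.75 × 138.22 = 103.7 kips.
Governing: min(253.5, 163.1, 90.1, 80.4, 103.7) = 80.4 kips → gross-section yield.

80.4 kips (gross-section yield governs)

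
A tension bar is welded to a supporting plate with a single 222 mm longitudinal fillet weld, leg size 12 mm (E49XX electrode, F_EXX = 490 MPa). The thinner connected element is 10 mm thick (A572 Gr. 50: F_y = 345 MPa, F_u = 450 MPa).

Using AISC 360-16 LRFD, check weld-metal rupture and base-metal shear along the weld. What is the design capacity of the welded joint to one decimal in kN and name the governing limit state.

Weld metal: throat = 0.707×12 = 8.484 mm, L = 222 mm. φR_n = 0.75 × 0.6 × 490 × 8.484 × 222 = 415.3 kN.
Base metal shear (10 mm plate): yield φR_n = 1.0×0.6×345×10×222 = 459.5 kN; rupture φR_n = 0.75×0.6×450×10×222 = 449.6 kN; take 449.6 kN (rupture).
Governing: min(415.3, 449.6) = 415.3 kN → weld metal.

415.3 kN (weld metal governs)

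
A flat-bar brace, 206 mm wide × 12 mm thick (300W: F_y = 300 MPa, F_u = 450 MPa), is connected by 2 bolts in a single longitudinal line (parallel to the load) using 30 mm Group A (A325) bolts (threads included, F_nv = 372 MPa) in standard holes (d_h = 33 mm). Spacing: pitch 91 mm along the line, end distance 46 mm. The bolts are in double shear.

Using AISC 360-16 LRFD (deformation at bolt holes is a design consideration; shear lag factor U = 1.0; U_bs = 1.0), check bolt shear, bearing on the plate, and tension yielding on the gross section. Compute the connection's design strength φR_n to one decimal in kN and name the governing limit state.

425.3 kN (bearing governs)

Bolt shear: A_b = π(30)²/4 = 706.86 mm². φR_n = 0.75 × 372 × 706.86 × 2 × 2 = 788.9 kN.
Bearing (12 mm plate, F_u = 450 MPa): end bolts L_c = 46 − 33/2 = 29.5, R_n = min(1.2×29.5×12×450, 2.4×30×12×450) = 191.16 kN/bolt; interior L_c = 91 − 33 = 58, R_n = 375.84 kN/bolt. φR_n = 0.75 × (1×191.16 + 1×375.84) = 425.3 kN.
Tension yield (gross): A_g = 206×12 = 2472 mm². φR_n = 0.90 × 300 × 2472 = 667.4 kN.
Governing: min(788.9, 425.3, 667.4) = 425.3 kN → bearing.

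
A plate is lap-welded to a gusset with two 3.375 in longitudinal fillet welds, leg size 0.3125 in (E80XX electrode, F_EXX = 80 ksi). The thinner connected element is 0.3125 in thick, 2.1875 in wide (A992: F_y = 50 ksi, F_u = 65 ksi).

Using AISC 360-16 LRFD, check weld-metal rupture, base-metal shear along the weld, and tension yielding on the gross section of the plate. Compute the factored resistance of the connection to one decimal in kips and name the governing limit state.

Weld metal: throat = 0.707×0.3125 = 0.22094 in, L = 2×3.375 = 6.75 in. φR_n = 0.75 × 0.6 × 80 × 0.22094 × 6.75 = 53.7 kips.
Base metal shear (0.3125 in plate): yield φR_n = 1.0×0.6×50×0.3125×6.75 = 63.3 kips; rupture φR_n = 0.75×0.6×65×0.3125×6.75 = 61.7 kips; take 61.7 kips (rupture).
Tension yield (gross): A_g = 2.1875×0.3125 = 0.68359 in². φR_n = 0.90 × 50 × 0.68359 = 30.8 kips.
Governing: min(53.7, 61.7, 30.8) = 30.8 kips → gross-section yield.

30.8 kips (gross-section yield governs)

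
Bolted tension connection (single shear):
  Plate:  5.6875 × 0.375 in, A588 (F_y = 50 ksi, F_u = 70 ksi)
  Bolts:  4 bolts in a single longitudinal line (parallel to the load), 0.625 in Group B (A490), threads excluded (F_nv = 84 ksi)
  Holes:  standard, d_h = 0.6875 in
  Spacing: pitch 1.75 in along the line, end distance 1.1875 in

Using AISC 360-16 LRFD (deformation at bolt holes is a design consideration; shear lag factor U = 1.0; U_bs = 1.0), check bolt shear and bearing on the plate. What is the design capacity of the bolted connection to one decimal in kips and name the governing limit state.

77.3 kips (bolt shear governs)

Bolt shear: A_b = π(0.625)²/4 = 0.3068 in². φR_n = 0.75 × 84 × 0.3068 × 4 × 1 = 77.3 kips.
Bearing (0.375 in plate, F_u = 70 ksi): end bolts L_c = 1.1875 − 0.6875/2 = 0.84375, R_n = min(1.2×0.84375×0.375×70, 2.4×0.625×0.375×70) = 26.578 kips/bolt; interior L_c = 1.75 − 0.6875 = 1.0625, R_n = 33.469 kips/bolt. φR_n = 0.75 × (1×26.578 + 3×33.469) = 95.2 kips.
Governing: min(77.3, 95.2) = 77.3 kips → bolt shear.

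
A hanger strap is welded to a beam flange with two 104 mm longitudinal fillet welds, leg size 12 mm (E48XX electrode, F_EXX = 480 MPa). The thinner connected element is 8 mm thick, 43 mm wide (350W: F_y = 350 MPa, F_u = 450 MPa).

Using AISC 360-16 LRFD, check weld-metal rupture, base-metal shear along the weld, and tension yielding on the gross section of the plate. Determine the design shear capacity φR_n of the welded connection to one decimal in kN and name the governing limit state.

Weld metal: throat = 0.707×12 = 8.484 mm, L = 2×104 = 208 mm. φR_n = 0.75 × 0.6 × 480 × 8.484 × 208 = 381.2 kN.
Base metal shear (8 mm plate): yield φR_n = 1.0×0.6×350×8×208 = 349.4 kN; rupture φR_n = 0.75×0.6×450×8×208 = 337.0 kN; take 337.0 kN (rupture).
Tension yield (gross): A_g = 43×8 = 344 mm². φR_n = 0.90 × 350 × 344 = 108.4 kN.
Governing: min(381.2, 337.0, 108.4) = 108.4 kN → gross-section yield.

108.4 kN (gross-section yield governs)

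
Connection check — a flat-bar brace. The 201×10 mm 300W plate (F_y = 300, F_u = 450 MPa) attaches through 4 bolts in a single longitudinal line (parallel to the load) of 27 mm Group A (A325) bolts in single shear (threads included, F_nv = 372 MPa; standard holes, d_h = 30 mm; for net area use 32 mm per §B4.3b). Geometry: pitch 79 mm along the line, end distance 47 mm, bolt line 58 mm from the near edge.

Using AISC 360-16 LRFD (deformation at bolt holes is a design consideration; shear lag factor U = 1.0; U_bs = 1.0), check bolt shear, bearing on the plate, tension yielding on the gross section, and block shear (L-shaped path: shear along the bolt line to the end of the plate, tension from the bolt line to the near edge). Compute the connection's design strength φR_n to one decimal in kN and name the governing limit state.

490.1 kN (block shear governs)

Bolt shear: A_b = π(27)²/4 = 572.56 mm². φR_n = 0.75 × 372 × 572.56 × 4 × 1 = 639.0 kN.
Bearing (10 mm plate, F_u = 450 MPa): end bolts L_c = 47 − 30/2 = 32, R_n = min(1.2×32×10×450, 2.4×27×10×450) = 172.8 kN/bolt; interior L_c = 79 − 30 = 49, R_n = 264.6 kN/bolt. φR_n = 0.75 × (1×172.8 + 3×264.6) = 725.0 kN.
Tension yield (gross): A_g = 201×10 = 2010 mm². φR_n = 0.90 × 300 × 2010 = 542.7 kN.
Block shear: shear path 1×[47+3×79] = 1×284 mm, A_gv = 2840, A_nv = 1×(284 − 3.5×32)×10 = 1720 mm²; tension to near edge: (58 − 0.5×32)×10 = 420 mm². R_n = min(0.6×450×1720, 0.6×300×2840) + 1.0×450×420 = min(464.4, 511.2) + 189 = 653.4 kN. φR_n = 0.75 × 653.4 = 490.1 kN.
Governing: min(639.0, 725.0, 542.7, 490.1) = 490.1 kN → block shear.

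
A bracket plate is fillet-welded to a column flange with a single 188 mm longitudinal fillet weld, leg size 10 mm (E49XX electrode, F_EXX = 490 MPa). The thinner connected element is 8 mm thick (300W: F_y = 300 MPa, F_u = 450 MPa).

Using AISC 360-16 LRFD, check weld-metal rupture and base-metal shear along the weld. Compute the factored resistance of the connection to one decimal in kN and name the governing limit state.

Weld metal: throat = 0.707×10 = 7.07 mm, L = 188 mm. φR_n = 0.75 × 0.6 × 490 × 7.07 × 188 = 293.1 kN.
Base metal shear (8 mm plate): yield φR_n = 1.0×0.6×300×8×188 = 270.7 kN; rupture φR_n = 0.75×0.6×450×8×188 = 304.6 kN; take 270.7 kN (yield).
Governing: min(293.1, 270.7) = 270.7 kN → base-metal shear.

270.7 kN (base-metal shear governs)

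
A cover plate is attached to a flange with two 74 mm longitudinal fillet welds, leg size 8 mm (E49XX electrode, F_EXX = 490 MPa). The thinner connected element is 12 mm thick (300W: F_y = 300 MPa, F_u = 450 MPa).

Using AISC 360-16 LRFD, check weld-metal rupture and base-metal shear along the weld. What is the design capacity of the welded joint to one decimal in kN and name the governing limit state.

Weld metal: throat = 0.707×8 = 5.656 mm, L = 2×74 = 148 mm. φR_n = 0.75 × 0.6 × 490 × 5.656 × 148 = 184.6 kN.
Base metal shear (12 mm plate): yield φR_n = 1.0×0.6×300×12×148 = 319.7 kN; rupture φR_n = 0.75×0.6×450×12×148 = 359.6 kN; take 319.7 kN (yield).
Governing: min(184.6, 319.7) = 184.6 kN → weld metal.

184.6 kN (weld metal governs)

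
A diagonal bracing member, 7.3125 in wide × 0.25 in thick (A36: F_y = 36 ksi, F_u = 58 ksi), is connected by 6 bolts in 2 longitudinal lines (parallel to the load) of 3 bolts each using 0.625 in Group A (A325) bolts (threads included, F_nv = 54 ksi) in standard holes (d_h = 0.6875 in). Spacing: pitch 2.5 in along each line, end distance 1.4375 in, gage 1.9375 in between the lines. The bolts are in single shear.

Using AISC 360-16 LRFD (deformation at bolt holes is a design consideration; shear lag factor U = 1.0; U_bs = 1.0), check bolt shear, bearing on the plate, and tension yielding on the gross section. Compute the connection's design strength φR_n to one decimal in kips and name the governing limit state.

Bolt shear: A_b = π(0.625)²/4 = 0.3068 in². φR_n = 0.75 × 54 × 0.3068 × 6 × 1 = 74.6 kips.
Bearing (0.25 in plate, F_u = 58 ksi): end bolts L_c = 1.4375 − 0.6875/2 = 1.09375, R_n = min(1.2×1.09375×0.25×58, 2.4×0.625×0.25×58) = 19.031 kips/bolt; interior L_c = 2.5 − 0.6875 = 1.8125, R_n = 21.75 kips/bolt. φR_n = 0.75 × (2×19.031 + 4×21.75) = 93.8 kips.
Tension yield (gross): A_g = 7.3125×0.25 = 1.8281 in². φR_n = 0.90 × 36 × 1.8281 = 59.2 kips.
Governing: min(74.6, 93.8, 59.2) = 59.2 kips → gross-section yield.

59.2 kips (gross-section yield governs)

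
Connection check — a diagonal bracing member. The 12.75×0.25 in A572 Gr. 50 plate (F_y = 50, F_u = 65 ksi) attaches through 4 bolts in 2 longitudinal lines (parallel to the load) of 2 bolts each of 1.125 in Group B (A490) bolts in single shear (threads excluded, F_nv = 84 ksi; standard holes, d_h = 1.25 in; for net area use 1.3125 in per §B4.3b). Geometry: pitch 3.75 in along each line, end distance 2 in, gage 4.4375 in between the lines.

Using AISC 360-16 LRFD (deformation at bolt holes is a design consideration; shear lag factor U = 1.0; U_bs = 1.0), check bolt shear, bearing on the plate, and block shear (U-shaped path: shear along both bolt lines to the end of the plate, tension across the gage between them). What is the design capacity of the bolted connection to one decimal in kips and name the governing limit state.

93.4 kips (block shear governs)

Bolt shear: A_b = π(1.125)²/4 = 0.99402 in². φR_n = 0.75 × 84 × 0.99402 × 4 × 1 = 250.5 kips.
Bearing (0.25 in plate, F_u = 65 ksi): end bolts L_c = 2 − 1.25/2 = 1.375, R_n = min(1.2×1.375×0.25×65, 2.4×1.125×0.25×65) = 26.813 kips/bolt; interior L_c = 3.75 − 1.25 = 2.5, R_n = 43.875 kips/bolt. φR_n = 0.75 × (2×26.813 + 2×43.875) = 106.0 kips.
Block shear: shear path 2×[2+1×3.75] = 2×5.75 in, A_gv = 2.875, A_nv = 2×(5.75 − 1.5×1.3125)×0.25 = 1.8906 in²; tension across gage: (4.4375 − 1×1.3125)×0.25 = 0.78125 in². R_n = min(0.6×65×1.8906, 0.6×50×2.875) + 1.0×65×0.78125 = min(73.733, 86.25) + 50.781 = 124.51 kips. φR_n = 0.75 × 124.51 = 93.4 kips.
Governing: min(250.5, 106.0, 93.4) = 93.4 kips → block shear.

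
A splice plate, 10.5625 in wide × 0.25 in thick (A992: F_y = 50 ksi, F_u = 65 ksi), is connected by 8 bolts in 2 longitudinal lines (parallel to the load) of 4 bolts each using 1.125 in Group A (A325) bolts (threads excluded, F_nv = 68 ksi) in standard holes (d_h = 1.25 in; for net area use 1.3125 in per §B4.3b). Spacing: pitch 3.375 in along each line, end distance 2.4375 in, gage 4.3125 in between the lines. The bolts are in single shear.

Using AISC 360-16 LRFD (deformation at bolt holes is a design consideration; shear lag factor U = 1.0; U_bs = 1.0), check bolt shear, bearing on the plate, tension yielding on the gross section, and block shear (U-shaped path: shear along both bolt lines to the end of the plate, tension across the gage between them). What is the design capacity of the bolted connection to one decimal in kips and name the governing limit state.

118.8 kips (gross-section yield governs)

Bolt shear: A_b = π(1.125)²/4 = 0.99402 in². φR_n = 0.75 × 68 × 0.99402 × 8 × 1 = 405.6 kips.
Bearing (0.25 in plate, F_u = 65 ksi): end bolts L_c = 2.4375 − 1.25/2 = 1.8125, R_n = min(1.2×1.8125×0.25×65, 2.4×1.125×0.25×65) = 35.344 kips/bolt; interior L_c = 3.375 − 1.25 = 2.125, R_n = 41.438 kips/bolt. φR_n = 0.75 × (2×35.344 + 6×41.438) = 239.5 kips.
Tension yield (gross): A_g = 10.5625×0.25 = 2.6406 in². φR_n = 0.90 × 50 × 2.6406 = 118.8 kips.
Block shear: shear path 2×[2.4375+3×3.375] = 2×12.5625 in, A_gv = 6.2813, A_nv = 2×(12.5625 − 3.5×1.3125)×0.25 = 3.9844 in²; tension across gage: (4.3125 − 1×1.3125)×0.25 = 0.75 in². R_n = min(0.6×65×3.9844, 0.6×50×6.2813) + 1.0×65×0.75 = min(155.39, 188.44) + 48.75 = 204.14 kips. φR_n = 0.75 × 204.14 = 153.1 kips.
Governing: min(405.6, 239.5, 118.8, 153.1) = 118.8 kips → gross-section yield.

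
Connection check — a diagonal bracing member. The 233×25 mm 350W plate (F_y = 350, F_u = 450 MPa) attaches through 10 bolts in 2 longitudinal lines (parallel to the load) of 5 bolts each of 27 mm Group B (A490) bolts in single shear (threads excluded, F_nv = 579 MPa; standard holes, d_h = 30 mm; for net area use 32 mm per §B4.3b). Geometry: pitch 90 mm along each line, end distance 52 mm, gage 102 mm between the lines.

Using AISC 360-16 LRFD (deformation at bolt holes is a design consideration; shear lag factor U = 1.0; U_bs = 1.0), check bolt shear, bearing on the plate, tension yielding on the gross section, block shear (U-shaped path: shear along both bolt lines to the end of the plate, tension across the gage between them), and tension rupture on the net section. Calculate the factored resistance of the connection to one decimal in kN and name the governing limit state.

1425.9 kN (net-section rupture governs)

Bolt shear: A_b = π(27)²/4 = 572.56 mm². φR_n = 0.75 × 579 × 572.56 × 10 × 1 = 2486.3 kN.
Bearing (25 mm plate, F_u = 450 MPa): end bolts L_c = 52 − 30/2 = 37, R_n = min(1.2×37×25×450, 2.4×27×25×450) = 499.5 kN/bolt; interior L_c = 90 − 30 = 60, R_n = 729 kN/bolt. φR_n = 0.75 × (2×499.5 + 8×729) = 5123.3 kN.
Tension yield (gross): A_g = 233×25 = 5825 mm². φR_n = 0.90 × 350 × 5825 = 1834.9 kN.
Block shear: shear path 2×[52+4×90] = 2×412 mm, A_gv = 20600, A_nv = 2×(412 − 4.5×32)×25 = 13400 mm²; tension across gage: (102 − 1×32)×25 = 1750 mm². R_n = min(0.6×450×13400, 0.6×350×20600) + 1.0×450×1750 = min(3618, 4326) + 787.5 = 4405.5 kN. φR_n = 0.75 × 4405.5 = 3304.1 kN.
Tension rupture (net): A_n = (233 − 2×32)×25 = 4225 mm² (U = 1.0, A_e = A_n). φR_n = 0.75 × 450 × 4225 = 1425.9 kN.
Governing: min(2486.3, 5123.3, 1834.9, 3304.1, 1425.9) = 1425.9 kN → net-section rupture.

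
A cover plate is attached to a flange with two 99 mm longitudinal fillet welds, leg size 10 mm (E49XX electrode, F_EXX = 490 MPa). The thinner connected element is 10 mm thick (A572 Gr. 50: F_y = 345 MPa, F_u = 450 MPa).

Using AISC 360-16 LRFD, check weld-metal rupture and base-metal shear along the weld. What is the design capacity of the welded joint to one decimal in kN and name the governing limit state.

308.7 kN (weld metal governs)

Weld metal: throat = 0.707×10 = 7.07 mm, L = 2×99 = 198 mm. φR_n = 0.75 × 0.6 × 490 × 7.07 × 198 = 308.7 kN.
Base metal shear (10 mm plate): yield φR_n = 1.0×0.6×345×10×198 = 409.9 kN; rupture φR_n = 0.75×0.6×450×10×198 = 401.0 kN; take 401.0 kN (rupture).
Governing: min(308.7, 401.0) = 308.7 kN → weld metal.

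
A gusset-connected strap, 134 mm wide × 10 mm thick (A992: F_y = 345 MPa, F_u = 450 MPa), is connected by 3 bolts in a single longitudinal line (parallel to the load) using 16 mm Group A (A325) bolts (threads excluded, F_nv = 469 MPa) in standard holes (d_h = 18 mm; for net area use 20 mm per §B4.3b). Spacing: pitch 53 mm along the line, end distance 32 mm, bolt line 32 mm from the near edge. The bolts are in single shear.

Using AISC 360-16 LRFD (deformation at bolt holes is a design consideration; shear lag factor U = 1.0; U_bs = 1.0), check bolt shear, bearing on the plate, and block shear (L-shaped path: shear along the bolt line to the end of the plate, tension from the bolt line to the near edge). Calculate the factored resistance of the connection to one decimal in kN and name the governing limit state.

212.2 kN (bolt shear governs)

Bolt shear: A_b = π(16)²/4 = 201.06 mm². φR_n = 0.75 × 469 × 201.06 × 3 × 1 = 212.2 kN.
Bearing (10 mm plate, F_u = 450 MPa): end bolts L_c = 32 − 18/2 = 23, R_n = min(1.2×23×10×450, 2.4×16×10×450) = 124.2 kN/bolt; interior L_c = 53 − 18 = 35, R_n = 172.8 kN/bolt. φR_n = 0.75 × (1×124.2 + 2×172.8) = 352.4 kN.
Block shear: shear path 1×[32+2×53] = 1×138 mm, A_gv = 1380, A_nv = 1×(138 − 2.5×20)×10 = 880 mm²; tension to near edge: (32 − 0.5×20)×10 = 220 mm². R_n = min(0.6×450×880, 0.6×345×1380) + 1.0×450×220 = min(237.6, 285.66) + 99 = 336.6 kN. φR_n = 0.75 × 336.6 = 252.5 kN.
Governing: min(212.2, 352.4, 252.5) = 212.2 kN → bolt shear.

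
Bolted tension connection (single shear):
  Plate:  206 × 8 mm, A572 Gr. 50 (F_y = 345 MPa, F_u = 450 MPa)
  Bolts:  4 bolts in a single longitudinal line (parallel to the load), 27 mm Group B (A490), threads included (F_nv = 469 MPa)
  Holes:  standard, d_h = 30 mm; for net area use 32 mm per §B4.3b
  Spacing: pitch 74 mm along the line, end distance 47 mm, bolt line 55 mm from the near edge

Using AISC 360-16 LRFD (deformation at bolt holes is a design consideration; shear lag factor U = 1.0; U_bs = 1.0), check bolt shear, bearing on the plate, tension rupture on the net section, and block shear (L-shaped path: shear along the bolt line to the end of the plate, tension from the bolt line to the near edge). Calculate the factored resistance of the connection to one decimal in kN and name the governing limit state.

Bolt shear: A_b = π(27)²/4 = 572.56 mm². φR_n = 0.75 × 469 × 572.56 × 4 × 1 = 805.6 kN.
Bearing (8 mm plate, F_u = 450 MPa): end bolts L_c = 47 − 30/2 = 32, R_n = min(1.2×32×8×450, 2.4×27×8×450) = 138.24 kN/bolt; interior L_c = 74 − 30 = 44, R_n = 190.08 kN/bolt. φR_n = 0.75 × (1×138.24 + 3×190.08) = 531.4 kN.
Tension rupture (net): A_n = (206 − 1×32)×8 = 1392 mm² (U = 1.0, A_e = A_n). φR_n = 0.75 × 450 × 1392 = 469.8 kN.
Block shear: shear path 1×[47+3×74] = 1×269 mm, A_gv = 2152, A_nv = 1×(269 − 3.5×32)×8 = 1256 mm²; tension to near edge: (55 − 0.5×32)×8 = 312 mm². R_n = min(0.6×450×1256, 0.6×345×2152) + 1.0×450×312 = min(339.12, 445.46) + 140.4 = 479.52 kN. φR_n = 0.75 × 479.52 = 359.6 kN.
Governing: min(805.6, 531.4, 469.8, 359.6) = 359.6 kN → block shear.

359.6 kN (block shear governs)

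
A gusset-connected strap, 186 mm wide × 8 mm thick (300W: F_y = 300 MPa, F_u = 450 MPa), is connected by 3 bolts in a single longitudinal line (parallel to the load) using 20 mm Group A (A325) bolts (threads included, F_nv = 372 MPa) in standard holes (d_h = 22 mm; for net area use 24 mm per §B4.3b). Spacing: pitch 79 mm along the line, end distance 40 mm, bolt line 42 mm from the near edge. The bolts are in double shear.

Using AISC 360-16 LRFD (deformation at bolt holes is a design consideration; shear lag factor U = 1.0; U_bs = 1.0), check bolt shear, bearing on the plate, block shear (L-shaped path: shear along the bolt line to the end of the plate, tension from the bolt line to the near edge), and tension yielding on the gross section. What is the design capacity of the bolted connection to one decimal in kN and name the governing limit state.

Bolt shear: A_b = π(20)²/4 = 314.16 mm². φR_n = 0.75 × 372 × 314.16 × 3 × 2 = 525.9 kN.
Bearing (8 mm plate, F_u = 450 MPa): end bolts L_c = 40 − 22/2 = 29, R_n = min(1.2×29×8×450, 2.4×20×8×450) = 125.28 kN/bolt; interior L_c = 79 − 22 = 57, R_n = 172.8 kN/bolt. φR_n = 0.75 × (1×125.28 + 2×172.8) = 353.2 kN.
Block shear: shear path 1×[40+2×79] = 1×198 mm, A_gv = 1584, A_nv = 1×(198 − 2.5×24)×8 = 1104 mm²; tension to near edge: (42 − 0.5×24)×8 = 240 mm². R_n = min(0.6×450×1104, 0.6×300×1584) + 1.0×450×240 = min(298.08, 285.12) + 108 = 393.12 kN. φR_n = 0.75 × 393.12 = 294.8 kN.
Tension yield (gross): A_g = 186×8 = 1488 mm². φR_n = 0.90 × 300 × 1488 = 401.8 kN.
Governing: min(525.9, 353.2, 294.8, 401.8) = 294.8 kN → block shear.

294.8 kN (block shear governs)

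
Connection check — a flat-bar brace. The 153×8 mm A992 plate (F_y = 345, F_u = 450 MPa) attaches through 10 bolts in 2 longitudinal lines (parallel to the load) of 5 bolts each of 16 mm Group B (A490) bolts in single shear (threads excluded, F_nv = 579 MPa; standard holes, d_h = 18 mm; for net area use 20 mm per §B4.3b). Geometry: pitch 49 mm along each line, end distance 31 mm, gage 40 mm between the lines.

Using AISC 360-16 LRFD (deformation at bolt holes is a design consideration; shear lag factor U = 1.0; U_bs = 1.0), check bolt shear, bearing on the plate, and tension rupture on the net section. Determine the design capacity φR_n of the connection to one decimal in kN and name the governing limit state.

Bolt shear: A_b = π(16)²/4 = 201.06 mm². φR_n = 0.75 × 579 × 201.06 × 10 × 1 = 873.1 kN.
Bearing (8 mm plate, F_u = 450 MPa): end bolts L_c = 31 − 18/2 = 22, R_n = min(1.2×22×8×450, 2.4×16×8×450) = 95.04 kN/bolt; interior L_c = 49 − 18 = 31, R_n = 133.92 kN/bolt. φR_n = 0.75 × (2×95.04 + 8×133.92) = 946.1 kN.
Tension rupture (net): A_n = (153 − 2×20)×8 = 904 mm² (U = 1.0, A_e = A_n). φR_n = 0.75 × 450 × 904 = 305.1 kN.
Governing: min(873.1, 946.1, 305.1) = 305.1 kN → net-section rupture.

305.1 kN (net-section rupture governs)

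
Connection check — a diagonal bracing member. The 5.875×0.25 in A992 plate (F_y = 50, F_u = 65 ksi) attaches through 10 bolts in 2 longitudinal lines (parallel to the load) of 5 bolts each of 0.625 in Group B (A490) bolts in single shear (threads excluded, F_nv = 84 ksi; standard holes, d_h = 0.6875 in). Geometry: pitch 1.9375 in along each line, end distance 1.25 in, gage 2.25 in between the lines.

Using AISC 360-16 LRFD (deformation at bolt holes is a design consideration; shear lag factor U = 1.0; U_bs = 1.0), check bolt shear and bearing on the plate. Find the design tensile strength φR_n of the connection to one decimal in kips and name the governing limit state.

Bolt shear: A_b = π(0.625)²/4 = 0.3068 in². φR_n = 0.75 × 84 × 0.3068 × 10 × 1 = 193.3 kips.
Bearing (0.25 in plate, F_u = 65 ksi): end bolts L_c = 1.25 − 0.6875/2 = 0.90625, R_n = min(1.2×0.90625×0.25×65, 2.4×0.625×0.25×65) = 17.672 kips/bolt; interior L_c = 1.9375 − 0.6875 = 1.25, R_n = 24.375 kips/bolt. φR_n = 0.75 × (2×17.672 + 8×24.375) = 172.8 kips.
Governing: min(193.3, 172.8) = 172.8 kips → bearing.

172.8 kips (bearing governs)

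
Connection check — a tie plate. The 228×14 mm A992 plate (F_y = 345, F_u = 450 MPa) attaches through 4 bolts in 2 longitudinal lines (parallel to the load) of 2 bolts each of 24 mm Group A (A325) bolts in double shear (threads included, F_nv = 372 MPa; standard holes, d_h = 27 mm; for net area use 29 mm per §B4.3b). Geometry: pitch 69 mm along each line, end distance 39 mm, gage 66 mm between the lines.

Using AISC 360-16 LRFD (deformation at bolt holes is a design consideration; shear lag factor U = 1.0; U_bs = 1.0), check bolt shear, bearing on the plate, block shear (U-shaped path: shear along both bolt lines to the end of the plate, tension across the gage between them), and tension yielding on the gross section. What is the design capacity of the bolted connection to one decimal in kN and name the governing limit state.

540.5 kN (block shear governs)

Bolt shear: A_b = π(24)²/4 = 452.39 mm². φR_n = 0.75 × 372 × 452.39 × 4 × 2 = 1009.7 kN.
Bearing (14 mm plate, F_u = 450 MPa): end bolts L_c = 39 − 27/2 = 25.5, R_n = min(1.2×25.5×14×450, 2.4×24×14×450) = 192.78 kN/bolt; interior L_c = 69 − 27 = 42, R_n = 317.52 kN/bolt. φR_n = 0.75 × (2×192.78 + 2×317.52) = 765.5 kN.
Block shear: shear path 2×[39+1×69] = 2×108 mm, A_gv = 3024, A_nv = 2×(108 − 1.5×29)×14 = 1806 mm²; tension across gage: (66 − 1×29)×14 = 518 mm². R_n = min(0.6×450×1806, 0.6×345×3024) + 1.0×450×518 = min(487.62, 625.97) + 233.1 = 720.72 kN. φR_n = 0.75 × 720.72 = 540.5 kN.
Tension yield (gross): A_g = 228×14 = 3192 mm². φR_n = 0.90 × 345 × 3192 = 991.1 kN.
Governing: min(1009.7, 765.5, 540.5, 991.1) = 540.5 kN → block shear.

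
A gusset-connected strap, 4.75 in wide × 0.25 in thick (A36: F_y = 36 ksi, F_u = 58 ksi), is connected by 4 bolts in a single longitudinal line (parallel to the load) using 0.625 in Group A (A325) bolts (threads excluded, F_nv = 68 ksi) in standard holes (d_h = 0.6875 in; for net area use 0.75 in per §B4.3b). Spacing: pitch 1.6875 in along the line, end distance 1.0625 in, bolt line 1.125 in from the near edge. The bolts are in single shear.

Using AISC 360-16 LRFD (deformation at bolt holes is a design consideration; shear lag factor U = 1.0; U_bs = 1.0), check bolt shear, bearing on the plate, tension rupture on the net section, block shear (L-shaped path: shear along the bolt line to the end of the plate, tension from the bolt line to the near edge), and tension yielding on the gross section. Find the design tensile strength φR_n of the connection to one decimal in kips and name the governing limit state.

31.0 kips (block shear governs)

Bolt shear: A_b = π(0.625)²/4 = 0.3068 in². φR_n = 0.75 × 68 × 0.3068 × 4 × 1 = 62.6 kips.
Bearing (0.25 in plate, F_u = 58 ksi): end bolts L_c = 1.0625 − 0.6875/2 = 0.71875, R_n = min(1.2×0.71875×0.25×58, 2.4×0.625×0.25×58) = 12.506 kips/bolt; interior L_c = 1.6875 − 0.6875 = 1, R_n = 17.4 kips/bolt. φR_n = 0.75 × (1×12.506 + 3×17.4) = 48.5 kips.
Tension rupture (net): A_n = (4.75 − 1×0.75)×0.25 = 1 in² (U = 1.0, A_e = A_n). φR_n = 0.75 × 58 × 1 = 43.5 kips.
Block shear: shear path 1×[1.0625+3×1.6875] = 1×6.125 in, A_gv = 1.5313, A_nv = 1×(6.125 − 3.5×0.75)×0.25 = 0.875 in²; tension to near edge: (1.125 − 0.5×0.75)×0.25 = 0.1875 in². R_n = min(0.6×58×0.875, 0.6×36×1.5313) + 1.0×58×0.1875 = min(30.45, 33.076) + 10.875 = 41.325 kips. φR_n = 0.75 × 41.325 = 31.0 kips.
Tension yield (gross): A_g = 4.75×0.25 = 1.1875 in². φR_n = 0.90 × 36 × 1.1875 = 38.5 kips.
Governing: min(62.6, 48.5, 43.5, 31.0, 38.5) = 31.0 kips → block shear.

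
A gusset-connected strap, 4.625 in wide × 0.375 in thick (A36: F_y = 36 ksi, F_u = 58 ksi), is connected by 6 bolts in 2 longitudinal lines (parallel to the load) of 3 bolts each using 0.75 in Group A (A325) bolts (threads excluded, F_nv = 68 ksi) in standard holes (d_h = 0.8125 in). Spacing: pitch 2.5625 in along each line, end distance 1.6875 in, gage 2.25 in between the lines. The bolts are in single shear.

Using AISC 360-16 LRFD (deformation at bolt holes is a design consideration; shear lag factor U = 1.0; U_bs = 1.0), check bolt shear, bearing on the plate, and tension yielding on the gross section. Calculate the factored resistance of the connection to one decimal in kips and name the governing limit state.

Bolt shear: A_b = π(0.75)²/4 = 0.44179 in². φR_n = 0.75 × 68 × 0.44179 × 6 × 1 = 135.2 kips.
Bearing (0.375 in plate, F_u = 58 ksi): end bolts L_c = 1.6875 − 0.8125/2 = 1.28125, R_n = min(1.2×1.28125×0.375×58, 2.4×0.75×0.375×58) = 33.441 kips/bolt; interior L_c = 2.5625 − 0.8125 = 1.75, R_n = 39.15 kips/bolt. φR_n = 0.75 × (2×33.441 + 4×39.15) = 167.6 kips.
Tension yield (gross): A_g = 4.625×0.375 = 1.7344 in². φR_n = 0.90 × 36 × 1.7344 = 56.2 kips.
Governing: min(135.2, 167.6, 56.2) = 56.2 kips → gross-section yield.

56.2 kips (gross-section yield governs)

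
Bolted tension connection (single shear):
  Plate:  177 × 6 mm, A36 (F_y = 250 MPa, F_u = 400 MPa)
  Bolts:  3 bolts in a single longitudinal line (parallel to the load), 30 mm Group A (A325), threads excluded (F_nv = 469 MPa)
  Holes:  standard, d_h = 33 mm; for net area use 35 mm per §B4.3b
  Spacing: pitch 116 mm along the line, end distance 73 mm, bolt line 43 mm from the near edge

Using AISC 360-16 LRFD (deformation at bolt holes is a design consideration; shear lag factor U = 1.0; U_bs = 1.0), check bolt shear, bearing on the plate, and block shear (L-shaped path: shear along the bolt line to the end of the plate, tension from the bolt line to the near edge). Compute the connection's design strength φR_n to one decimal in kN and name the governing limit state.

Bolt shear: A_b = π(30)²/4 = 706.86 mm². φR_n = 0.75 × 469 × 706.86 × 3 × 1 = 745.9 kN.
Bearing (6 mm plate, F_u = 400 MPa): end bolts L_c = 73 − 33/2 = 56.5, R_n = min(1.2×56.5×6×400, 2.4×30×6×400) = 162.72 kN/bolt; interior L_c = 116 − 33 = 83, R_n = 172.8 kN/bolt. φR_n = 0.75 × (1×162.72 + 2×172.8) = 381.2 kN.
Block shear: shear path 1×[73+2×116] = 1×305 mm, A_gv = 1830, A_nv = 1×(305 − 2.5×35)×6 = 1305 mm²; tension to near edge: (43 − 0.5×35)×6 = 153 mm². R_n = min(0.6×400×1305, 0.6×250×1830) + 1.0×400×153 = min(313.2, 274.5) + 61.2 = 335.7 kN. φR_n = 0.75 × 335.7 = 251.8 kN.
Governing: min(745.9, 381.2, 251.8) = 251.8 kN → block shear.

251.8 kN (block shear governs)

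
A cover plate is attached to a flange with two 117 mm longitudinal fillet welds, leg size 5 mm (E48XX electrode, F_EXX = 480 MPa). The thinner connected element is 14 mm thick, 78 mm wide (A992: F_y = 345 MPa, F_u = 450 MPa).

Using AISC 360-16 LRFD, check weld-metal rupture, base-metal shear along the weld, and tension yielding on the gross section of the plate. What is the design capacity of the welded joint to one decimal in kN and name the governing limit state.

Weld metal: throat = 0.707×5 = 3.535 mm, L = 2×117 = 234 mm. φR_n = 0.75 × 0.6 × 480 × 3.535 × 234 = 178.7 kN.
Base metal shear (14 mm plate): yield φR_n = 1.0×0.6×345×14×234 = 678.1 kN; rupture φR_n = 0.75×0.6×450×14×234 = 663.4 kN; take 663.4 kN (rupture).
Tension yield (gross): A_g = 78×14 = 1092 mm². φR_n = 0.90 × 345 × 1092 = 339.1 kN.
Governing: min(178.7, 663.4, 339.1) = 178.7 kN → weld metal.

178.7 kN (weld metal governs)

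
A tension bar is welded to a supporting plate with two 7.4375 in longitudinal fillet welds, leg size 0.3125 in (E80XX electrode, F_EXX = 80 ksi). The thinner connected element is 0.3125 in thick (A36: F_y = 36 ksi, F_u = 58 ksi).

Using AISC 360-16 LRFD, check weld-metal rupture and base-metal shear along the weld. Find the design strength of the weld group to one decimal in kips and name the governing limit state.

Weld metal: throat = 0.707×0.3125 = 0.22094 in, L = 2×7.4375 = 14.875 in. φR_n = 0.75 × 0.6 × 80 × 0.22094 × 14.875 = 118.3 kips.
Base metal shear (0.3125 in plate): yield φR_n = 1.0×0.6×36×0.3125×14.875 = 100.4 kips; rupture φR_n = 0.75×0.6×58×0.3125×14.875 = 121.3 kips; take 100.4 kips (yield).
Governing: min(118.3, 100.4) = 100.4 kips → base-metal shear.

100.4 kips (base-metal shear governs)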